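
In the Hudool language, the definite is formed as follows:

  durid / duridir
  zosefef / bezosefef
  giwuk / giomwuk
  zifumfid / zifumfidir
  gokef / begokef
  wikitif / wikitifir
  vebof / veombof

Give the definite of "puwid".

puwidir

"puwid" has last vowel 'i'. The stems whose last vowel is 'i' (wikitif → wikitifir, durid → duridir, zifumfid → zifumfidir) add -ir.
The other patterns: stems whose last vowel is 'e' add the prefix be-; stems whose last vowel is 'o' or 'u' insert -om- after the first vowel.
So puwid → puwidir.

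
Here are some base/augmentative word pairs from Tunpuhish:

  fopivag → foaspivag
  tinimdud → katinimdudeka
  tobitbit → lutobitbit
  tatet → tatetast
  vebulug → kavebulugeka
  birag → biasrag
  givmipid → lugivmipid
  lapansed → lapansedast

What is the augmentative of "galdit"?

givmipid and tinimdud both end in -d yet inflect differently (lugivmipid, katinimdudeka), so the final letter is not what conditions the rule; the last vowel is.
"galdit" has last vowel 'i'. The stems whose last vowel is 'i' (givmipid → lugivmipid, tobitbit → lutobitbit) add the prefix lu-.
So galdit → lugaldit.

lugaldit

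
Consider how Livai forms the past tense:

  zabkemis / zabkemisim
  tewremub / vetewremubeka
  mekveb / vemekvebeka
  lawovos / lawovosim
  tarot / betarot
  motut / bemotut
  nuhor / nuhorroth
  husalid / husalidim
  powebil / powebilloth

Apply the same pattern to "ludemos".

ludemosim

lawovos and tarot both have last vowel 'o' yet inflect differently (lawovosim, betarot), so the last vowel is not what conditions the rule; the final letter is.
"ludemos" ends in -s. The stems ending in -s (lawovos → lawovosim, zabkemis → zabkemisim) add -im.
The other patterns: stems ending in -t add the prefix be-; stems ending in -b add ve- … -eka around the stem; stems ending in -l or -r double the final consonant and add -oth.
So ludemos → ludemosim.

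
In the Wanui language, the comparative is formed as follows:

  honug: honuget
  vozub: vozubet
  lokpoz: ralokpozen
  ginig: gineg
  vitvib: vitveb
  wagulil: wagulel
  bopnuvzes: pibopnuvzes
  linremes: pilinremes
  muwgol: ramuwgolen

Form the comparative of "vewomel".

"vewomel" has last vowel 'e'. The stems whose last vowel is 'e' (linremes → pilinremes, bopnuvzes → pibopnuvzes) add the prefix pi-.
The other patterns: stems whose last vowel is 'o' add ra- … -en around the stem; stems whose last vowel is 'u' add -et; stems whose last vowel is 'i' change the last vowel to 'e'.
So vewomel → pivewomel.

pivewomel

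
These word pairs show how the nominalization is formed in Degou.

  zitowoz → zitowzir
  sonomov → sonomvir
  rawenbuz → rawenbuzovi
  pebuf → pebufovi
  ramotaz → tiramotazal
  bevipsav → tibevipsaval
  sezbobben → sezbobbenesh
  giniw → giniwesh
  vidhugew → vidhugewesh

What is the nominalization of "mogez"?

zitowoz and rawenbuz both end in -z yet inflect differently (zitowzir, rawenbuzovi), so the final letter is not what conditions the rule; the last vowel is.
"mogez" has last vowel 'e'. The stems whose last vowel is 'e' (sezbobben → sezbobbenesh, vidhugew → vidhugewesh) add -esh.
So mogez → mogezesh.

mogezesh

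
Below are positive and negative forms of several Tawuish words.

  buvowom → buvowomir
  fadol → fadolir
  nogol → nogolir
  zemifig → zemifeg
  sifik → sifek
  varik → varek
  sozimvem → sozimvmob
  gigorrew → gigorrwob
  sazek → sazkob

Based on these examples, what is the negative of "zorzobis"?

buvowom and sozimvem both end in -m yet inflect differently (buvowomir, sozimvmob), so the final letter is not what conditions the rule; the last vowel is.
"zorzobis" has last vowel 'i'. The stems whose last vowel is 'i' (zemifig → zemifeg, sifik → sifek, varik → varek) change the last vowel to 'e'.
The other patterns: stems whose last vowel is 'o' add -ir; stems whose last vowel is 'e' delete the last vowel and add -ob.
So zorzobis → zorzobes.

zorzobes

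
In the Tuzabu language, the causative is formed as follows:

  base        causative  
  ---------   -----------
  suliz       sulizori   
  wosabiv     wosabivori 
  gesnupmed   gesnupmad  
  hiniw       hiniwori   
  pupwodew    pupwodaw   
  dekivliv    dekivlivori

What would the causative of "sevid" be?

hiniw and pupwodew both end in -w yet inflect differently (hiniwori, pupwodaw), so the final letter is not what conditions the rule; the last vowel is.
"sevid" has last vowel 'i'. The stems whose last vowel is 'i' (wosabiv → wosabivori, hiniw → hiniwori, suliz → sulizori) add -ori.
So sevid → sevidori.

sevidori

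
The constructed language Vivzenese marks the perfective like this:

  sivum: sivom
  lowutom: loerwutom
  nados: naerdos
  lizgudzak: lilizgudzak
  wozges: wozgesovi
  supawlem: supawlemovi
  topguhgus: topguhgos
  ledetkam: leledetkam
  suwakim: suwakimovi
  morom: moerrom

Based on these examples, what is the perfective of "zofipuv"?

zofipov

morom and suwakim both end in -m yet inflect differently (moerrom, suwakimovi), so the final letter is not what conditions the rule; the last vowel is.
"zofipuv" has last vowel 'u'. The stems whose last vowel is 'u' (topguhgus → topguhgos, sivum → sivom) change the last vowel to 'o'.
The other patterns: stems whose last vowel is 'o' insert -er- after the first vowel; stems whose last vowel is 'e' or 'i' add -ovi; stems whose last vowel is 'a' repeat the first consonant+vowel as a prefix.
So zofipuv → zofipov.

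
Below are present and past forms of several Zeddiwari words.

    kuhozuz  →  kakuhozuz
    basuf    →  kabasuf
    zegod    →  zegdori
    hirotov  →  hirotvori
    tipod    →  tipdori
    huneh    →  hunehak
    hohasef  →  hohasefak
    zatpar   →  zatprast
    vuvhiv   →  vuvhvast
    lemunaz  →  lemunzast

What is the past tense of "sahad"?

basuf and hohasef both end in -f yet inflect differently (kabasuf, hohasefak), so the final letter is not what conditions the rule; the last vowel is.
"sahad" has last vowel 'a'. The stems whose last vowel is 'a' (zatpar → zatprast, lemunaz → lemunzast) delete the last vowel and add -ast.
The other patterns: stems whose last vowel is 'u' add the prefix ka-; stems whose last vowel is 'o' delete the last vowel and add -ori; stems whose last vowel is 'e' add -ak.
So sahad → sahdast.

sahdast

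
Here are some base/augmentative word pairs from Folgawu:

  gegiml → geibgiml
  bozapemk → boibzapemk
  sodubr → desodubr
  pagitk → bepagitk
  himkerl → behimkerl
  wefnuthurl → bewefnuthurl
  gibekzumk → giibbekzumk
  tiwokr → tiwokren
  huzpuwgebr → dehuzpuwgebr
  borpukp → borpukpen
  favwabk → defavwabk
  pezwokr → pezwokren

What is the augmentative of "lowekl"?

"lowekl" has second-to-last letter 'k'. The stems whose second-to-last letter is 'k' (borpukp → borpukpen, tiwokr → tiwokren, pezwokr → pezwokren) add -en.
The other patterns: stems whose second-to-last letter is 'b' add the prefix de-; stems whose second-to-last letter is 'm' insert -ib- after the first vowel; stems whose second-to-last letter is 'r' or 't' add the prefix be-.
So lowekl → loweklen.

loweklen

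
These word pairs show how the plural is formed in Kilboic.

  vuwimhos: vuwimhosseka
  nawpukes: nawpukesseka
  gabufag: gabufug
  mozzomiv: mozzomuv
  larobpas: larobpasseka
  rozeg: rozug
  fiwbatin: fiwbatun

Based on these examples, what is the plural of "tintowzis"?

nawpukes and rozeg both have last vowel 'e' yet inflect differently (nawpukesseka, rozug), so the last vowel is not what conditions the rule; the final letter is.
"tintowzis" ends in -s. The stems ending in -s (vuwimhos → vuwimhosseka, larobpas → larobpasseka, nawpukes → nawpukesseka) double the final consonant and add -eka.
So tintowzis → tintowzisseka.

tintowzisseka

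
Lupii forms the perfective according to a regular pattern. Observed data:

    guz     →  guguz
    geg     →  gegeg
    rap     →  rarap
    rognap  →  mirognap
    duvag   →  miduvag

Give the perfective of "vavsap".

mivavsap

rap and rognap both end in -p yet inflect differently (rarap, mirognap), so the final letter is not what conditions the rule; the number of vowels is.
"vavsap" has 2 vowels. The stems with 2 vowels (rognap → mirognap, duvag → miduvag) add the prefix mi-.
The other pattern: stems with 1 vowel repeat the first consonant+vowel as a prefix.
So vavsap → mivavsap.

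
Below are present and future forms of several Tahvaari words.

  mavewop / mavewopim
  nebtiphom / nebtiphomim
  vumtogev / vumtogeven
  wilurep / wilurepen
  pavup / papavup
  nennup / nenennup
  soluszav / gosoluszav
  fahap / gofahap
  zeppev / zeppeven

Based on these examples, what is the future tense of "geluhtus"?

gegeluhtus

mavewop and wilurep both end in -p yet inflect differently (mavewopim, wilurepen), so the final letter is not what conditions the rule; the last vowel is.
"geluhtus" has last vowel 'u'. The stems whose last vowel is 'u' (pavup → papavup, nennup → nenennup) repeat the first consonant+vowel as a prefix.
So geluhtus → gegeluhtus.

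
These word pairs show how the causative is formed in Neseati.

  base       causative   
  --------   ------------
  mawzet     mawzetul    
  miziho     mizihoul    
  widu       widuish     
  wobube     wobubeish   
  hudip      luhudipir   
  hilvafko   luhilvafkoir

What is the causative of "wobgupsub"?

"wobgupsub" begins with w-. The stems beginning with w- (widu → widuish, wobube → wobubeish) add -ish.
So wobgupsub → wobgupsubish.

wobgupsubish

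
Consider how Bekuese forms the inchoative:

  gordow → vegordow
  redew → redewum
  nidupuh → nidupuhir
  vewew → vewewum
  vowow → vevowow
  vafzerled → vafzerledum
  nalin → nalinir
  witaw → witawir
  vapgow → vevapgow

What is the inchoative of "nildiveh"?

nildivehum

vowow and redew both end in -w yet inflect differently (vevowow, redewum), so the final letter is not what conditions the rule; the last vowel is.
"nildiveh" has last vowel 'e'. The stems whose last vowel is 'e' (redew → redewum, vafzerled → vafzerledum, vewew → vewewum) add -um.
So nildiveh → nildivehum.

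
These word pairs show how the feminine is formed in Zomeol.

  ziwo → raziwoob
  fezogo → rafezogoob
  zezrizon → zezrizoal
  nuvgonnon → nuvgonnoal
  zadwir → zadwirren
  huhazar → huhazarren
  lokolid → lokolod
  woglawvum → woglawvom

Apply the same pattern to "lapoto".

ralapotoob

ziwo and zezrizon both have last vowel 'o' yet inflect differently (raziwoob, zezrizoal), so the last vowel is not what conditions the rule; the final letter is.
"lapoto" ends in -o. The stems ending in -o (ziwo → raziwoob, fezogo → rafezogoob) add ra- … -ob around the stem.
The other patterns: stems ending in -n drop the final letter and add -al; stems ending in -r double the final consonant and add -en; stems ending in -d or -m change the last vowel to 'o'.
So lapoto → ralapotoob.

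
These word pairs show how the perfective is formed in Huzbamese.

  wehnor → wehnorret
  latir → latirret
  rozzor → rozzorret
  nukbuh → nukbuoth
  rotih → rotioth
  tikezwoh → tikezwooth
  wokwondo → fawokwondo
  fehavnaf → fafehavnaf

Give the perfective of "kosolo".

fakosolo

"kosolo" ends in -o. The one such stem in the data (wokwondo → fawokwondo) adds the prefix fa-, so the same rule applies.
So kosolo → fakosolo.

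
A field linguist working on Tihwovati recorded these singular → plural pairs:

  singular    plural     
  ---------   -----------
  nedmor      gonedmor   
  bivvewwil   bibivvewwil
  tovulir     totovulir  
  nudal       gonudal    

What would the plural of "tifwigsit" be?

titifwigsit

"tifwigsit" has last vowel 'i'. The stems whose last vowel is 'i' (tovulir → totovulir, bivvewwil → bibivvewwil) repeat the first consonant+vowel as a prefix.
The other pattern: stems whose last vowel is 'a' or 'o' add the prefix go-.
So tifwigsit → titifwigsit.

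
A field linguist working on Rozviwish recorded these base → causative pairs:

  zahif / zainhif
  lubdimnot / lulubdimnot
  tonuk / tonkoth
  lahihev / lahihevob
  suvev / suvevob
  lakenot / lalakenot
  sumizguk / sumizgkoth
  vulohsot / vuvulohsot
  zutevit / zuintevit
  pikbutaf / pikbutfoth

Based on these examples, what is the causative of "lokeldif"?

zahif and pikbutaf both end in -f yet inflect differently (zainhif, pikbutfoth), so the final letter is not what conditions the rule; the last vowel is.
"lokeldif" has last vowel 'i'. The stems whose last vowel is 'i' (zahif → zainhif, zutevit → zuintevit) insert -in- after the first vowel.
So lokeldif → loinkeldif.

loinkeldif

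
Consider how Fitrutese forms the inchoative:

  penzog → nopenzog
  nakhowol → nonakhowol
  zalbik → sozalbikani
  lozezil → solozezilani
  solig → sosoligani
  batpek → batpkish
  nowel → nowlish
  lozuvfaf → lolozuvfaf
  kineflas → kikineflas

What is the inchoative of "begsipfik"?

nakhowol and lozezil both end in -l yet inflect differently (nonakhowol, solozezilani), so the final letter is not what conditions the rule; the last vowel is.
"begsipfik" has last vowel 'i'. The stems whose last vowel is 'i' (zalbik → sozalbikani, lozezil → solozezilani, solig → sosoligani) add so- … -ani around the stem.
The other patterns: stems whose last vowel is 'o' add the prefix no-; stems whose last vowel is 'e' delete the last vowel and add -ish; stems whose last vowel is 'a' repeat the first consonant+vowel as a prefix.
So begsipfik → sobegsipfikani.

sobegsipfikani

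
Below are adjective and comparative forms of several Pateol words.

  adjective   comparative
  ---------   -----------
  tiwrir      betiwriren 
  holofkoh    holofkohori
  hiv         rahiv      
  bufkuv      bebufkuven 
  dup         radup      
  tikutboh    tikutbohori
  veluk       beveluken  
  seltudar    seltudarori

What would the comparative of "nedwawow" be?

nedwawowori

"nedwawow" has 3 vowels. The stems with 3 vowels (tikutboh → tikutbohori, seltudar → seltudarori, holofkoh → holofkohori) add -ori.
So nedwawow → nedwawowori.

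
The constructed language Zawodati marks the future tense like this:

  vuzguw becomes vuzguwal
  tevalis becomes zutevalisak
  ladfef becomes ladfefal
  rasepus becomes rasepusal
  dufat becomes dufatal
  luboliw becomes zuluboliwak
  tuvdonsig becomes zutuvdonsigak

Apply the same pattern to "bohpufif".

luboliw and vuzguw both end in -w yet inflect differently (zuluboliwak, vuzguwal), so the final letter is not what conditions the rule; the last vowel is.
"bohpufif" has last vowel 'i'. The stems whose last vowel is 'i' (tuvdonsig → zutuvdonsigak, luboliw → zuluboliwak, tevalis → zutevalisak) add zu- … -ak around the stem.
So bohpufif → zubohpufifak.

zubohpufifak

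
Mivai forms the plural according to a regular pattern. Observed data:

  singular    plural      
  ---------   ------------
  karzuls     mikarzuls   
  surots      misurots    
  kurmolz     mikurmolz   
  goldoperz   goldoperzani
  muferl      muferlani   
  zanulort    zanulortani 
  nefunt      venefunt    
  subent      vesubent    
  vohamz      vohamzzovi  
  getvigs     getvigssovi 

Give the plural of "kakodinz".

vekakodinz

"kakodinz" has second-to-last letter 'n'. The stems whose second-to-last letter is 'n' (nefunt → venefunt, subent → vesubent) add the prefix ve-.
So kakodinz → vekakodinz.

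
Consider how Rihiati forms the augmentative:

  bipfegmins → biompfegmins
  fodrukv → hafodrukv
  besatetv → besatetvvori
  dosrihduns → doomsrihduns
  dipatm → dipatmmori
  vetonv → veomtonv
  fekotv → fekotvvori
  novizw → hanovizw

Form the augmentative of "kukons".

vetonv and besatetv both end in -v yet inflect differently (veomtonv, besatetvvori), so the final letter is not what conditions the rule; the second-to-last letter is.
"kukons" has second-to-last letter 'n'. The stems whose second-to-last letter is 'n' (dosrihduns → doomsrihduns, vetonv → veomtonv, bipfegmins → biompfegmins) insert -om- after the first vowel.
The other patterns: stems whose second-to-last letter is 't' double the final consonant and add -ori; stems whose second-to-last letter is 'k' or 'z' add the prefix ha-.
So kukons → kuomkons.

kuomkons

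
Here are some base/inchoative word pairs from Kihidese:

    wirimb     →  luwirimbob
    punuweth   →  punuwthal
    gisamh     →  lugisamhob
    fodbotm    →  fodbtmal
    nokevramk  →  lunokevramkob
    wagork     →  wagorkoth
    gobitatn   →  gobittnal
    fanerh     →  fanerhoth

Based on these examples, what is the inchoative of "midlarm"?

midlarmoth

wagork and nokevramk both end in -k yet inflect differently (wagorkoth, lunokevramkob), so the final letter is not what conditions the rule; the second-to-last letter is.
"midlarm" has second-to-last letter 'r'. The stems whose second-to-last letter is 'r' (fanerh → fanerhoth, wagork → wagorkoth) add -oth.
The other patterns: stems whose second-to-last letter is 'm' add lu- … -ob around the stem; stems whose second-to-last letter is 't' delete the last vowel and add -al.
So midlarm → midlarmoth.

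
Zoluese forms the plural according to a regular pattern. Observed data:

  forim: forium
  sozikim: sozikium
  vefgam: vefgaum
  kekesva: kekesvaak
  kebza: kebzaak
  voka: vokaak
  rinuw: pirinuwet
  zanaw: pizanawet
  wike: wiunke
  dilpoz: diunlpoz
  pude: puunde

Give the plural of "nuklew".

vefgam and kekesva both have last vowel 'a' yet inflect differently (vefgaum, kekesvaak), so the last vowel is not what conditions the rule; the final letter is.
"nuklew" ends in -w. The stems ending in -w (rinuw → pirinuwet, zanaw → pizanawet) add pi- … -et around the stem.
So nuklew → pinuklewet.

pinuklewet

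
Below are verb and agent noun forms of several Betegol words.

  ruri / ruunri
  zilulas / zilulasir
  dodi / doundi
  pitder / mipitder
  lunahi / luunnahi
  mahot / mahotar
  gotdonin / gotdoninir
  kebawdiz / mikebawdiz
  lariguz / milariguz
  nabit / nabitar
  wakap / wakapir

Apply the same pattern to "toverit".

toveritar

ruri and nabit both have last vowel 'i' yet inflect differently (ruunri, nabitar), so the last vowel is not what conditions the rule; the final letter is.
"toverit" ends in -t. The stems ending in -t (nabit → nabitar, mahot → mahotar) add -ar.
So toverit → toveritar.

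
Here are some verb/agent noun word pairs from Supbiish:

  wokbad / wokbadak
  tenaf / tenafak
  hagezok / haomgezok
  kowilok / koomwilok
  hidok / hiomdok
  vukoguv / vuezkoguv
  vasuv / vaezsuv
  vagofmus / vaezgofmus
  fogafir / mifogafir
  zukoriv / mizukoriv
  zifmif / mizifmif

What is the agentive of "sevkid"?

vukoguv and zukoriv both end in -v yet inflect differently (vuezkoguv, mizukoriv), so the final letter is not what conditions the rule; the last vowel is.
"sevkid" has last vowel 'i'. The stems whose last vowel is 'i' (fogafir → mifogafir, zukoriv → mizukoriv, zifmif → mizifmif) add the prefix mi-.
So sevkid → misevkid.

misevkid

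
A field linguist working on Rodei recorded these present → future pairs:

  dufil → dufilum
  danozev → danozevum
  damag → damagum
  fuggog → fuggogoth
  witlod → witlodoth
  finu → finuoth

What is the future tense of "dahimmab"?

dahimmabum

damag and fuggog both end in -g yet inflect differently (damagum, fuggogoth), so the final letter is not what conditions the rule; the first letter is.
"dahimmab" begins with d-. The stems beginning with d- (dufil → dufilum, danozev → danozevum, damag → damagum) add -um.
The other pattern: stems beginning with f- or w- add -oth.
So dahimmab → dahimmabum.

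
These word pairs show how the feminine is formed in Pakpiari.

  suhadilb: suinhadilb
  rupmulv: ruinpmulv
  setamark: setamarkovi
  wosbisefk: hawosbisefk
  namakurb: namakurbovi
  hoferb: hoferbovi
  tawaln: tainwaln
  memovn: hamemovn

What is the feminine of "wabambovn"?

hawabambovn

"wabambovn" has second-to-last letter 'v'. The one such stem in the data (memovn → hamemovn) adds the prefix ha-, so the same rule applies.
So wabambovn → hawabambovn.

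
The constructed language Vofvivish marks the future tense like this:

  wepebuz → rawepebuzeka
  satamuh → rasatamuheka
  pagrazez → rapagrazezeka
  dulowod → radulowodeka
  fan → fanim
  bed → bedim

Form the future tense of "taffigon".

rataffigoneka

dulowod and bed both end in -d yet inflect differently (radulowodeka, bedim), so the final letter is not what conditions the rule; the number of vowels is.
"taffigon" has 3 vowels. The stems with 3 vowels (wepebuz → rawepebuzeka, satamuh → rasatamuheka, pagrazez → rapagrazezeka) add ra- … -eka around the stem.
The other pattern: stems with 1 vowel add -im.
So taffigon → rataffigoneka.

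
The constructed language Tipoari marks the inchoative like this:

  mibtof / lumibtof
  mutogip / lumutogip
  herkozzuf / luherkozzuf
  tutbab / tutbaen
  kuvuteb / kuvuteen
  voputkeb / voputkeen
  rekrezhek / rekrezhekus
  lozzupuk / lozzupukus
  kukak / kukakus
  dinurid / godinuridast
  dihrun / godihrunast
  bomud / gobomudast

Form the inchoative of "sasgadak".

kuvuteb and rekrezhek both have last vowel 'e' yet inflect differently (kuvuteen, rekrezhekus), so the last vowel is not what conditions the rule; the final letter is.
"sasgadak" ends in -k. The stems ending in -k (rekrezhek → rekrezhekus, lozzupuk → lozzupukus, kukak → kukakus) add -us.
The other patterns: stems ending in -f or -p add the prefix lu-; stems ending in -b drop the final letter and add -en; stems ending in -d or -n add go- … -ast around the stem.
So sasgadak → sasgadakus.

sasgadakus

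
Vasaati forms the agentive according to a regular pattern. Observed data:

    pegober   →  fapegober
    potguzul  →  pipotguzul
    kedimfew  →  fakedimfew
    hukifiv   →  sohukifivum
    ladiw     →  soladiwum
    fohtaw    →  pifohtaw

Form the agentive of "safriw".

sosafriwum

fohtaw and kedimfew both end in -w yet inflect differently (pifohtaw, fakedimfew), so the final letter is not what conditions the rule; the last vowel is.
"safriw" has last vowel 'i'. The stems whose last vowel is 'i' (hukifiv → sohukifivum, ladiw → soladiwum) add so- … -um around the stem.
The other patterns: stems whose last vowel is 'a' or 'u' add the prefix pi-; stems whose last vowel is 'e' add the prefix fa-.
So safriw → sosafriwum.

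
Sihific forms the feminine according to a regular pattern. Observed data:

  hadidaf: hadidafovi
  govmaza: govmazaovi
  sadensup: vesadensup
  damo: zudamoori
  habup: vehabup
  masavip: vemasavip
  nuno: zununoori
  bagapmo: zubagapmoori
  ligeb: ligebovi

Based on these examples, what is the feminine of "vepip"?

habup and hadidaf both begin with h- yet inflect differently (vehabup, hadidafovi), so the first letter is not what conditions the rule; the final letter is.
"vepip" ends in -p. The stems ending in -p (sadensup → vesadensup, habup → vehabup, masavip → vemasavip) add the prefix ve-.
So vepip → vevepip.

vevepip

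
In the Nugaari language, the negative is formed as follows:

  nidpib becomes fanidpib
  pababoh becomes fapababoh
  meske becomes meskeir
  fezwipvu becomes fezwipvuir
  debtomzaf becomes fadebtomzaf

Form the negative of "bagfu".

bagfuir

"bagfu" ends in a vowel. The stems ending in a vowel (meske → meskeir, fezwipvu → fezwipvuir) add -ir.
The other pattern: stems ending in a consonant add the prefix fa-.
So bagfu → bagfuir.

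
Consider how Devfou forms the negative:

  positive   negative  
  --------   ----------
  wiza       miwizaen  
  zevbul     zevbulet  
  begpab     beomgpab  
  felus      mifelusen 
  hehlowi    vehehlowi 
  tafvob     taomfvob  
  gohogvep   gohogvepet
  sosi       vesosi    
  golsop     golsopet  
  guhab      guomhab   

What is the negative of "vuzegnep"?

"vuzegnep" ends in -p. The stems ending in -p (gohogvep → gohogvepet, golsop → golsopet) add -et.
So vuzegnep → vuzegnepet.

vuzegnepet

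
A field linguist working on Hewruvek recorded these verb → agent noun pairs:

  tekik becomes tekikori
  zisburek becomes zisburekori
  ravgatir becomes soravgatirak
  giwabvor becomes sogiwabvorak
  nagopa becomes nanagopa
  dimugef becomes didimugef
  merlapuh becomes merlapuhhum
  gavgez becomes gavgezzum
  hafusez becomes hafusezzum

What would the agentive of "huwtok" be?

"huwtok" ends in -k. The stems ending in -k (tekik → tekikori, zisburek → zisburekori) add -ori.
The other patterns: stems ending in -r add so- … -ak around the stem; stems ending in -a or -f repeat the first consonant+vowel as a prefix; stems ending in -h or -z double the final consonant and add -um.
So huwtok → huwtokori.

huwtokori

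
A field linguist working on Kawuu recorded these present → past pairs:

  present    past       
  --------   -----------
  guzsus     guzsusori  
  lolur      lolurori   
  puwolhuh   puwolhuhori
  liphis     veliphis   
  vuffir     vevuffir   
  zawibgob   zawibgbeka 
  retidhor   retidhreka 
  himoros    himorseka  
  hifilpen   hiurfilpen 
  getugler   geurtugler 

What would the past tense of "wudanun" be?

guzsus and liphis both end in -s yet inflect differently (guzsusori, veliphis), so the final letter is not what conditions the rule; the last vowel is.
"wudanun" has last vowel 'u'. The stems whose last vowel is 'u' (guzsus → guzsusori, lolur → lolurori, puwolhuh → puwolhuhori) add -ori.
The other patterns: stems whose last vowel is 'i' add the prefix ve-; stems whose last vowel is 'o' delete the last vowel and add -eka; stems whose last vowel is 'e' insert -ur- after the first vowel.
So wudanun → wudanunori.

wudanunori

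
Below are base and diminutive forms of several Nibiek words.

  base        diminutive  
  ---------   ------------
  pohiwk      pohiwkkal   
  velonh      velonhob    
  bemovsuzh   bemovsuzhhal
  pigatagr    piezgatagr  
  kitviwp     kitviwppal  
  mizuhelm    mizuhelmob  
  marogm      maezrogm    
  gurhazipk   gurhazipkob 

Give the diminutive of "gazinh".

bemovsuzh and velonh both end in -h yet inflect differently (bemovsuzhhal, velonhob), so the final letter is not what conditions the rule; the second-to-last letter is.
"gazinh" has second-to-last letter 'n'. The one such stem in the data (velonh → velonhob) adds -ob, so the same rule applies.
So gazinh → gazinhob.

gazinhob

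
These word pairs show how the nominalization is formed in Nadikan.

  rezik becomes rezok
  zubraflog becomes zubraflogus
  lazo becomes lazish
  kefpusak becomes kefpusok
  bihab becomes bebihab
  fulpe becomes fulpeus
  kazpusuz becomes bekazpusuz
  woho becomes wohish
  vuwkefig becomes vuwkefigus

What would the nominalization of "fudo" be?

fudish

zubraflog and woho both have last vowel 'o' yet inflect differently (zubraflogus, wohish), so the last vowel is not what conditions the rule; the final letter is.
"fudo" ends in -o. The stems ending in -o (woho → wohish, lazo → lazish) drop the final letter and add -ish.
The other patterns: stems ending in -e or -g add -us; stems ending in -k change the last vowel to 'o'; stems ending in -b or -z add the prefix be-.
So fudo → fudish.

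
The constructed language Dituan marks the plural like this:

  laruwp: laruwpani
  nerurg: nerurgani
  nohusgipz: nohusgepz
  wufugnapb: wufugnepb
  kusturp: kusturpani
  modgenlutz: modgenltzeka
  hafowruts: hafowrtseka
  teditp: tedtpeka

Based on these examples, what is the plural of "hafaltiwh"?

hafaltiwhani

modgenlutz and nohusgipz both end in -z yet inflect differently (modgenltzeka, nohusgepz), so the final letter is not what conditions the rule; the second-to-last letter is.
"hafaltiwh" has second-to-last letter 'w'. The one such stem in the data (laruwp → laruwpani) adds -ani, so the same rule applies.
The other patterns: stems whose second-to-last letter is 't' delete the last vowel and add -eka; stems whose second-to-last letter is 'p' change the last vowel to 'e'.
So hafaltiwh → hafaltiwhani.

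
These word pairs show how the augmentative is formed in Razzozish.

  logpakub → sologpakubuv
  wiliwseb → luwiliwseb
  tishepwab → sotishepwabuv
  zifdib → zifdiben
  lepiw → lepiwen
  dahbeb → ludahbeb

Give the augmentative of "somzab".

zifdib and wiliwseb both end in -b yet inflect differently (zifdiben, luwiliwseb), so the final letter is not what conditions the rule; the last vowel is.
"somzab" has last vowel 'a'. The one such stem in the data (tishepwab → sotishepwabuv) adds so- … -uv around the stem, so the same rule applies.
So somzab → sosomzabuv.

sosomzabuv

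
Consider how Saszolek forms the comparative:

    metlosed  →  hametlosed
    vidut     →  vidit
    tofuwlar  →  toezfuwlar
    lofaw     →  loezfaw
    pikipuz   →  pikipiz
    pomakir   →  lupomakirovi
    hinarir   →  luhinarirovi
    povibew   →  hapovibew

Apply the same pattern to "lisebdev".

halisebdev

"lisebdev" has last vowel 'e'. The stems whose last vowel is 'e' (metlosed → hametlosed, povibew → hapovibew) add the prefix ha-.
The other patterns: stems whose last vowel is 'i' add lu- … -ovi around the stem; stems whose last vowel is 'u' change the last vowel to 'i'; stems whose last vowel is 'a' insert -ez- after the first vowel.
So lisebdev → halisebdev.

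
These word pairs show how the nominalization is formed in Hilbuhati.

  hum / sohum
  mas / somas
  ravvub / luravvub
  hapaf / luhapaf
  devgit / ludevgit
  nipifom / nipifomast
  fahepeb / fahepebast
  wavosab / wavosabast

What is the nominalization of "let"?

solet

"let" has 1 vowel. The stems with 1 vowel (hum → sohum, mas → somas) add the prefix so-.
The other patterns: stems with 2 vowels add the prefix lu-; stems with 3 vowels add -ast.
So let → solet.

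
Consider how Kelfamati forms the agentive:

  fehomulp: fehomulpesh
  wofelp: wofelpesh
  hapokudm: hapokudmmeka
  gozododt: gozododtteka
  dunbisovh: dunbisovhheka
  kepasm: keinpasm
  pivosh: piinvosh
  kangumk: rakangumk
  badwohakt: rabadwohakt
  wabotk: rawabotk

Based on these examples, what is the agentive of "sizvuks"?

rasizvuks

"sizvuks" has second-to-last letter 'k'. The one such stem in the data (badwohakt → rabadwohakt) adds the prefix ra-, so the same rule applies.
So sizvuks → rasizvuks.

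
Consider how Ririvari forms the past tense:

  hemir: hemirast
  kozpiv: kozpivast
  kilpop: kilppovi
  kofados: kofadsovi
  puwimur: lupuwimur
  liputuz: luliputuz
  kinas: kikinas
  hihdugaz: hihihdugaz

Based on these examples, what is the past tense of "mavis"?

hemir and puwimur both end in -r yet inflect differently (hemirast, lupuwimur), so the final letter is not what conditions the rule; the last vowel is.
"mavis" has last vowel 'i'. The stems whose last vowel is 'i' (hemir → hemirast, kozpiv → kozpivast) add -ast.
The other patterns: stems whose last vowel is 'o' delete the last vowel and add -ovi; stems whose last vowel is 'u' add the prefix lu-; stems whose last vowel is 'a' repeat the first consonant+vowel as a prefix.
So mavis → mavisast.

mavisast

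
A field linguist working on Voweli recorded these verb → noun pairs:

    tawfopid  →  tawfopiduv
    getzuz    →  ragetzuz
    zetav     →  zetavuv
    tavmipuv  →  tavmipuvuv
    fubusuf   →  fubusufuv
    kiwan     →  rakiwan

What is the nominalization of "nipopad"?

getzuz and fubusuf both have last vowel 'u' yet inflect differently (ragetzuz, fubusufuv), so the last vowel is not what conditions the rule; the final letter is.
"nipopad" ends in -d. The one such stem in the data (tawfopid → tawfopiduv) adds -uv, so the same rule applies.
The other pattern: stems ending in -n or -z add the prefix ra-.
So nipopad → nipopaduv.

nipopaduv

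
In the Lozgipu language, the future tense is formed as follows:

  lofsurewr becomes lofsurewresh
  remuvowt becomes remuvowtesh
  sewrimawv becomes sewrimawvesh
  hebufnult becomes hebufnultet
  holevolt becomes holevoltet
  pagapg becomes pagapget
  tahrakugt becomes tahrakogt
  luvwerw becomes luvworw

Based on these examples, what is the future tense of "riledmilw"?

riledmilwet

remuvowt and hebufnult both end in -t yet inflect differently (remuvowtesh, hebufnultet), so the final letter is not what conditions the rule; the second-to-last letter is.
"riledmilw" has second-to-last letter 'l'. The stems whose second-to-last letter is 'l' (hebufnult → hebufnultet, holevolt → holevoltet) add -et.
So riledmilw → riledmilwet.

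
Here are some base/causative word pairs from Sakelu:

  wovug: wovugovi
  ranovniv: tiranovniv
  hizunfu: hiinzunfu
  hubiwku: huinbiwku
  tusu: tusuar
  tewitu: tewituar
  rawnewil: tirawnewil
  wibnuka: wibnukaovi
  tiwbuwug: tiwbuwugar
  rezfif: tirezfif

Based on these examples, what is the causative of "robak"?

tirobak

wovug and tiwbuwug both end in -g yet inflect differently (wovugovi, tiwbuwugar), so the final letter is not what conditions the rule; the first letter is.
"robak" begins with r-. The stems beginning with r- (ranovniv → tiranovniv, rawnewil → tirawnewil, rezfif → tirezfif) add the prefix ti-.
So robak → tirobak.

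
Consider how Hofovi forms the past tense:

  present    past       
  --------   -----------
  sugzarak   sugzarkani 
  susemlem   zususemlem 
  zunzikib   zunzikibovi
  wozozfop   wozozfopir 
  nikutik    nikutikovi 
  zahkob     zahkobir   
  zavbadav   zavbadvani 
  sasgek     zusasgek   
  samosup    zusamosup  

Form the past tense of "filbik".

filbikovi

sasgek and nikutik both end in -k yet inflect differently (zusasgek, nikutikovi), so the final letter is not what conditions the rule; the last vowel is.
"filbik" has last vowel 'i'. The stems whose last vowel is 'i' (zunzikib → zunzikibovi, nikutik → nikutikovi) add -ovi.
The other patterns: stems whose last vowel is 'e' or 'u' add the prefix zu-; stems whose last vowel is 'a' delete the last vowel and add -ani; stems whose last vowel is 'o' add -ir.
So filbik → filbikovi.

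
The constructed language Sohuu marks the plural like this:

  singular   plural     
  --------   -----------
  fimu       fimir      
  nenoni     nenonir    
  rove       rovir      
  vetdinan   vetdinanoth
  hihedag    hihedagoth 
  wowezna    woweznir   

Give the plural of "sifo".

sifir

"sifo" ends in a vowel. The stems ending in a vowel (nenoni → nenonir, fimu → fimir, rove → rovir) drop the final letter and add -ir.
So sifo → sifir.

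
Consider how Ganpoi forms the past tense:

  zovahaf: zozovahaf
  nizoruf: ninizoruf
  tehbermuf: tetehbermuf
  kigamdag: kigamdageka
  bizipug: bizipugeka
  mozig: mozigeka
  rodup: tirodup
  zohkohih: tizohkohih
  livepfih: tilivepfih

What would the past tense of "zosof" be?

zozosof

"zosof" ends in -f. The stems ending in -f (zovahaf → zozovahaf, nizoruf → ninizoruf, tehbermuf → tetehbermuf) repeat the first consonant+vowel as a prefix.
So zosof → zozosof.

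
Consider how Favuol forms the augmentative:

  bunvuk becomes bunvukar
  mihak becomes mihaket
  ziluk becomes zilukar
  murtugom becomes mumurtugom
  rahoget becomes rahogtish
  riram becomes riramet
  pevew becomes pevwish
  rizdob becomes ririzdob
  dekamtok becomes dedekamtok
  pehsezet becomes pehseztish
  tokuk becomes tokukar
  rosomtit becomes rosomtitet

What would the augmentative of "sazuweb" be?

sazuwbish

"sazuweb" has last vowel 'e'. The stems whose last vowel is 'e' (pehsezet → pehseztish, rahoget → rahogtish, pevew → pevwish) delete the last vowel and add -ish.
So sazuweb → sazuwbish.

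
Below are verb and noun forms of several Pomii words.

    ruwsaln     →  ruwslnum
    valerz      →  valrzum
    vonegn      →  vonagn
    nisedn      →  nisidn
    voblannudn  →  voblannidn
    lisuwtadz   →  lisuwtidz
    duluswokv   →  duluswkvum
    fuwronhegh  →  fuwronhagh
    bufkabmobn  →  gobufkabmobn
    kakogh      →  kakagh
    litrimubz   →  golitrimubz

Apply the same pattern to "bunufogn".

bunufagn

voblannudn and bufkabmobn both end in -n yet inflect differently (voblannidn, gobufkabmobn), so the final letter is not what conditions the rule; the second-to-last letter is.
"bunufogn" has second-to-last letter 'g'. The stems whose second-to-last letter is 'g' (vonegn → vonagn, kakogh → kakagh, fuwronhegh → fuwronhagh) change the last vowel to 'a'.
So bunufogn → bunufagn.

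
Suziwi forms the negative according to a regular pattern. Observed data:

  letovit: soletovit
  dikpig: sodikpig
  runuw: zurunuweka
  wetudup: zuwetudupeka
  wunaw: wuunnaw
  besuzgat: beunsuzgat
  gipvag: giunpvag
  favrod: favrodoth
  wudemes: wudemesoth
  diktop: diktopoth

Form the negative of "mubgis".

"mubgis" has last vowel 'i'. The stems whose last vowel is 'i' (letovit → soletovit, dikpig → sodikpig) add the prefix so-.
The other patterns: stems whose last vowel is 'u' add zu- … -eka around the stem; stems whose last vowel is 'a' insert -un- after the first vowel; stems whose last vowel is 'e' or 'o' add -oth.
So mubgis → somubgis.

somubgis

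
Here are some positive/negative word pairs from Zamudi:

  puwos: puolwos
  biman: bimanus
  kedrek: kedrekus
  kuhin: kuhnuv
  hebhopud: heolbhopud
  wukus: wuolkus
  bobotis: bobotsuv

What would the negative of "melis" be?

kuhin and biman both end in -n yet inflect differently (kuhnuv, bimanus), so the final letter is not what conditions the rule; the last vowel is.
"melis" has last vowel 'i'. The stems whose last vowel is 'i' (kuhin → kuhnuv, bobotis → bobotsuv) delete the last vowel and add -uv.
The other patterns: stems whose last vowel is 'a' or 'e' add -us; stems whose last vowel is 'o' or 'u' insert -ol- after the first vowel.
So melis → melsuv.

melsuv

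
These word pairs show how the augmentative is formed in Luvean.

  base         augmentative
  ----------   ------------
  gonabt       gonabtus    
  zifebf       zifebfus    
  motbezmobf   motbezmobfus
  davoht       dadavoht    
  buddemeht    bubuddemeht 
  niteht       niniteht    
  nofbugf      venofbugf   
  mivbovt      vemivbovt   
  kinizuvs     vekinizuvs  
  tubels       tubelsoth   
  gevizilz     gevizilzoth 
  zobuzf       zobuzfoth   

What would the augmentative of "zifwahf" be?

zizifwahf

gonabt and davoht both end in -t yet inflect differently (gonabtus, dadavoht), so the final letter is not what conditions the rule; the second-to-last letter is.
"zifwahf" has second-to-last letter 'h'. The stems whose second-to-last letter is 'h' (davoht → dadavoht, buddemeht → bubuddemeht, niteht → niniteht) repeat the first consonant+vowel as a prefix.
So zifwahf → zizifwahf.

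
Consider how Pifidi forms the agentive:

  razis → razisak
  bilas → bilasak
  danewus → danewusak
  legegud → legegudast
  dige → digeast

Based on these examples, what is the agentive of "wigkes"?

wigkesak

danewus and legegud both have last vowel 'u' yet inflect differently (danewusak, legegudast), so the last vowel is not what conditions the rule; the final letter is.
"wigkes" ends in -s. The stems ending in -s (razis → razisak, bilas → bilasak, danewus → danewusak) add -ak.
The other pattern: stems ending in -d or -e add -ast.
So wigkes → wigkesak.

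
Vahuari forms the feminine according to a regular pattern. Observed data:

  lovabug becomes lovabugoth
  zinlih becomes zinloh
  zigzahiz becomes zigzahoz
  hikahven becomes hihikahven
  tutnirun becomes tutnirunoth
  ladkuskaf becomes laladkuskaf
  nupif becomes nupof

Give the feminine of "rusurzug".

"rusurzug" has last vowel 'u'. The stems whose last vowel is 'u' (lovabug → lovabugoth, tutnirun → tutnirunoth) add -oth.
The other patterns: stems whose last vowel is 'i' change the last vowel to 'o'; stems whose last vowel is 'a' or 'e' repeat the first consonant+vowel as a prefix.
So rusurzug → rusurzugoth.

rusurzugoth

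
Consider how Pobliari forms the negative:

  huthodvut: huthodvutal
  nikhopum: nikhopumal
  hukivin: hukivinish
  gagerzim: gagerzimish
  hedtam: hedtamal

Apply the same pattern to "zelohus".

gagerzim and hedtam both end in -m yet inflect differently (gagerzimish, hedtamal), so the final letter is not what conditions the rule; the last vowel is.
"zelohus" has last vowel 'u'. The stems whose last vowel is 'u' (nikhopum → nikhopumal, huthodvut → huthodvutal) add -al.
So zelohus → zelohusal.

zelohusal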